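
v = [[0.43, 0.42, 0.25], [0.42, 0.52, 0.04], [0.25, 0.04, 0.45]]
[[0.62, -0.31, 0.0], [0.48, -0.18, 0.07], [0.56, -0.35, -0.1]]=v @ [[1.31,0.18,0.25], [-0.18,-0.43,-0.04], [0.54,-0.84,-0.35]]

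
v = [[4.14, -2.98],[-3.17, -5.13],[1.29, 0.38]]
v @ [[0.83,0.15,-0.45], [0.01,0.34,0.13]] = [[3.41, -0.39, -2.25], [-2.68, -2.22, 0.76], [1.07, 0.32, -0.53]]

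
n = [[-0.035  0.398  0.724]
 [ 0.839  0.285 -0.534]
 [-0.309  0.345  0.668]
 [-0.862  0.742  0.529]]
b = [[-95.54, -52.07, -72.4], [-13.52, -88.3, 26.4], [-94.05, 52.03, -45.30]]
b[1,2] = 26.4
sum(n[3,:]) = 0.40900000000000003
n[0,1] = 0.398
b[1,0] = -13.52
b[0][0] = -95.54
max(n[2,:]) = 0.668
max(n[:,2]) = 0.724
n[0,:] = [-0.035, 0.398, 0.724]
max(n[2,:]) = 0.668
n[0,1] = 0.398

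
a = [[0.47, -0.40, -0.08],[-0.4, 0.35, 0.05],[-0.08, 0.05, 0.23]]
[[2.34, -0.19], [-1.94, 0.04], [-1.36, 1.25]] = a@[[1.63, -1.31], [-3.0, -2.15], [-4.69, 5.43]]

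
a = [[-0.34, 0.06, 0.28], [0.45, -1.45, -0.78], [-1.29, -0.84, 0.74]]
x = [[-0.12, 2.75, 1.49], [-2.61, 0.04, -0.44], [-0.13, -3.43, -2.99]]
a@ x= [[-0.15, -1.89, -1.37], [3.83, 3.85, 3.64], [2.25, -6.12, -3.77]]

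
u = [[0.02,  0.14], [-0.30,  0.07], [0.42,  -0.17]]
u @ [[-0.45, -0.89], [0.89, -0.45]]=[[0.12,  -0.08], [0.20,  0.24], [-0.34,  -0.3]]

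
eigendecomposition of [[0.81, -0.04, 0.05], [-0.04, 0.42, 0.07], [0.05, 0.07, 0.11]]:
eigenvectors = [[0.99, -0.08, 0.07], [-0.09, -0.22, 0.97], [0.06, 0.97, 0.22]]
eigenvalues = [0.82, 0.09, 0.43]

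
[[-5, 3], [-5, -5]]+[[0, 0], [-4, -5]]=[[-5, 3], [-9, -10]]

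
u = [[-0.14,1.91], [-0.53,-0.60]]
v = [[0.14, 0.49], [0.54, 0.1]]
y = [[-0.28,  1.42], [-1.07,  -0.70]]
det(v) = -0.25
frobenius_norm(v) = 0.75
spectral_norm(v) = 0.64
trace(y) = -0.98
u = y + v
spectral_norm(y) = 1.61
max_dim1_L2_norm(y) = 1.45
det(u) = 1.10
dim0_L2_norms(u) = [0.55, 2.0]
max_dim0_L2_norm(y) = 1.58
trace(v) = 0.24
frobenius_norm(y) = 1.93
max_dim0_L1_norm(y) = 2.12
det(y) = 1.72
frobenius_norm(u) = 2.08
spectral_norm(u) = 2.00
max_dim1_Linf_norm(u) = 1.91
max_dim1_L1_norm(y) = 1.77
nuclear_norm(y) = 2.68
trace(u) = -0.74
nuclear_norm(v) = 1.03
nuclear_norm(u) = 2.55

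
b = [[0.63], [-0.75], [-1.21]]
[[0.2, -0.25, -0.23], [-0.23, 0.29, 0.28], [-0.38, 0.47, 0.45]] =b@[[0.31, -0.39, -0.37]]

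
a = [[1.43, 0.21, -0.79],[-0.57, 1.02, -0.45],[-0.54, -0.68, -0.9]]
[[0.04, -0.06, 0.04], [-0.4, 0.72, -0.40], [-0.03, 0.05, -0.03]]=a @ [[0.14, -0.25, 0.14], [-0.25, 0.46, -0.25], [0.14, -0.25, 0.14]]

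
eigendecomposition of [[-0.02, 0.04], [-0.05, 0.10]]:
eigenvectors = [[-0.89, -0.37], [-0.45, -0.93]]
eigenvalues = [0.0, 0.08]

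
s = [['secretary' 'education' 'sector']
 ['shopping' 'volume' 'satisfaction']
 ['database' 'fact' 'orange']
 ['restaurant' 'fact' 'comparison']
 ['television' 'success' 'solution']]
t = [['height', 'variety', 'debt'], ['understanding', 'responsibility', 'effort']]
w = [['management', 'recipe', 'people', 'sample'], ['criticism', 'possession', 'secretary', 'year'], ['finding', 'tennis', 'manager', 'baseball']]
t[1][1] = 'responsibility'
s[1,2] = 'satisfaction'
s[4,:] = ['television', 'success', 'solution']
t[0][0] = 'height'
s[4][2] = 'solution'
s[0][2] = 'sector'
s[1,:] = ['shopping', 'volume', 'satisfaction']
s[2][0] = 'database'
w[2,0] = 'finding'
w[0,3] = 'sample'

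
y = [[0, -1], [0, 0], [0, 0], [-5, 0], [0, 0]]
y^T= [[0, 0, 0, -5, 0], [-1, 0, 0, 0, 0]]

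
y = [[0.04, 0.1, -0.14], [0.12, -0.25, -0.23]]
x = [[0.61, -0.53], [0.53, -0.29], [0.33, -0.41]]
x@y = [[-0.04, 0.19, 0.04], [-0.01, 0.13, -0.01], [-0.04, 0.14, 0.05]]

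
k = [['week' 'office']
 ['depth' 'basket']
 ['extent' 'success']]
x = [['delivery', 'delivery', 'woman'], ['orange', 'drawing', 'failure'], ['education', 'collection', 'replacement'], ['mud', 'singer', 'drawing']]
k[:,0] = ['week', 'depth', 'extent']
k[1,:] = ['depth', 'basket']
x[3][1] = 'singer'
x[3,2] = 'drawing'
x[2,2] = 'replacement'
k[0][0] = 'week'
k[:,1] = ['office', 'basket', 'success']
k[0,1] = 'office'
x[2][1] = 'collection'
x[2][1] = 'collection'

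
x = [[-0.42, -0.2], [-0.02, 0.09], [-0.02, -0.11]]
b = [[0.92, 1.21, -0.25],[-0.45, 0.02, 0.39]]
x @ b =[[-0.3, -0.51, 0.03], [-0.06, -0.02, 0.04], [0.03, -0.03, -0.04]]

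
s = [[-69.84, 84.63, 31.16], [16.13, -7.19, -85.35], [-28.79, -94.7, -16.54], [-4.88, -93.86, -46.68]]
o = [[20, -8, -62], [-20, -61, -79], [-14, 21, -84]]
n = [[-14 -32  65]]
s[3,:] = [-4.88, -93.86, -46.68]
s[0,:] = [-69.84, 84.63, 31.16]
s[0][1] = 84.63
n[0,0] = -14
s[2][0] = -28.79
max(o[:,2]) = -62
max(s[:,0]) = 16.13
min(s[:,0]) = -69.84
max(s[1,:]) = 16.13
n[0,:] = [-14, -32, 65]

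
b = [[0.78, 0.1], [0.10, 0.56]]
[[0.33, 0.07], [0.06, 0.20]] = b@[[0.42, 0.04],[0.04, 0.35]]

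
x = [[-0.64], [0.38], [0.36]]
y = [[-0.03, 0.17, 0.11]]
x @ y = [[0.02,-0.11,-0.07],[-0.01,0.06,0.04],[-0.01,0.06,0.04]]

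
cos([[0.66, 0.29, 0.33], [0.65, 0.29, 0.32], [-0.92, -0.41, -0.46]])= [[0.84, -0.07, -0.08], [-0.16, 0.93, -0.08], [0.22, 0.10, 1.11]]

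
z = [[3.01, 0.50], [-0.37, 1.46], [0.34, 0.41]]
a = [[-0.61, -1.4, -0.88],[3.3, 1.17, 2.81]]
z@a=[[-0.19, -3.63, -1.24],[5.04, 2.23, 4.43],[1.15, 0.00, 0.85]]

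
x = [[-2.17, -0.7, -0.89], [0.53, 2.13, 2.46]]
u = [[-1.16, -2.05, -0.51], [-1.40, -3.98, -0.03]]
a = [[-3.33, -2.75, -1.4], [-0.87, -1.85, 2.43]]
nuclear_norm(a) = 7.62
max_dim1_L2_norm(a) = 4.54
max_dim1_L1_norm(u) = 5.41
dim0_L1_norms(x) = [2.7, 2.83, 3.35]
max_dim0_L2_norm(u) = 4.48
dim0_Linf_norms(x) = [2.17, 2.13, 2.46]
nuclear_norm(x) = 5.46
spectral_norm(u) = 4.83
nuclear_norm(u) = 5.39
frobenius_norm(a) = 5.54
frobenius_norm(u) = 4.86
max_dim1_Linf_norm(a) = 3.33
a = u + x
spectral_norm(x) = 3.72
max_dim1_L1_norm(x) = 5.12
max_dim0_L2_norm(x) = 2.62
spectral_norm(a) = 4.73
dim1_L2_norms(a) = [4.54, 3.18]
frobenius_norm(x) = 4.11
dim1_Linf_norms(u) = [2.05, 3.98]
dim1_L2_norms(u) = [2.41, 4.22]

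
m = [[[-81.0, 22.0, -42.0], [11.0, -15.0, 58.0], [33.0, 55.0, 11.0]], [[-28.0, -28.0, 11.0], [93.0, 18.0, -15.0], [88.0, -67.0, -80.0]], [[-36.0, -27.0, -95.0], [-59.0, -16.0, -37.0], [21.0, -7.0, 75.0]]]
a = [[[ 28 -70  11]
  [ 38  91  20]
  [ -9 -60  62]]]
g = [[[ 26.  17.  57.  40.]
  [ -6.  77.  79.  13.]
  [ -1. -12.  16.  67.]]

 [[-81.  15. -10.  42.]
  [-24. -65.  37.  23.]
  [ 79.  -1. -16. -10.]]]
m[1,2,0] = 88.0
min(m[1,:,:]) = -80.0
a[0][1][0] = 38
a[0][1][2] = 20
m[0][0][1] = 22.0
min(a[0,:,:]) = -70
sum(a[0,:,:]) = 111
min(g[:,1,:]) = -65.0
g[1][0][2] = -10.0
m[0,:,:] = [[-81.0, 22.0, -42.0], [11.0, -15.0, 58.0], [33.0, 55.0, 11.0]]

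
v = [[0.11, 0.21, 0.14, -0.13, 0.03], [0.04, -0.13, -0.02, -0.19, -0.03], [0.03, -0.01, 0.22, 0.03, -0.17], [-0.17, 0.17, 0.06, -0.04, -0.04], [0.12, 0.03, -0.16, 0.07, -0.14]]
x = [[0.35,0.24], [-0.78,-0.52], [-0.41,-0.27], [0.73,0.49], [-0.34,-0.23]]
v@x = [[-0.29, -0.19], [-0.00, -0.00], [0.01, 0.01], [-0.23, -0.16], [0.18, 0.12]]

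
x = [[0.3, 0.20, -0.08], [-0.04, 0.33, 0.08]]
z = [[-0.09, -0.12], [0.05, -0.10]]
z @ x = [[-0.02, -0.06, -0.0],[0.02, -0.02, -0.01]]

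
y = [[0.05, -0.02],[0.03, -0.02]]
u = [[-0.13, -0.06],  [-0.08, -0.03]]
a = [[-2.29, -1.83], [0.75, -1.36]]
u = y @ a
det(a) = 4.49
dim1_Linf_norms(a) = [2.29, 1.36]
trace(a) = -3.65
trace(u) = -0.16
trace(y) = 0.03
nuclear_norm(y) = 0.07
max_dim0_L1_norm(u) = 0.21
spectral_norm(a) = 2.95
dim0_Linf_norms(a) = [2.29, 1.83]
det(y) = -0.00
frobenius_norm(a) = 3.32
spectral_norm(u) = 0.17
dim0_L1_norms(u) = [0.21, 0.09]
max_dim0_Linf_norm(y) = 0.05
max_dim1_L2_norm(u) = 0.14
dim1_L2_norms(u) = [0.14, 0.09]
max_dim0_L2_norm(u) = 0.15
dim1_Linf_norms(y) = [0.05, 0.03]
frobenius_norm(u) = 0.17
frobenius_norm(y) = 0.06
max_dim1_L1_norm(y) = 0.07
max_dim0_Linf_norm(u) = 0.13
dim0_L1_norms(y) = [0.08, 0.04]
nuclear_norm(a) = 4.47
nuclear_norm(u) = 0.17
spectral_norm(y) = 0.06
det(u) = -0.00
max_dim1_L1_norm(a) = 4.12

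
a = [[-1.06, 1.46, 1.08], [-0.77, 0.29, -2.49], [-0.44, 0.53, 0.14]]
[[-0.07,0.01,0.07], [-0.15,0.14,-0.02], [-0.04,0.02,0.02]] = a@ [[0.1, -0.06, -0.03], [-0.0, -0.01, 0.01], [0.03, -0.04, 0.02]]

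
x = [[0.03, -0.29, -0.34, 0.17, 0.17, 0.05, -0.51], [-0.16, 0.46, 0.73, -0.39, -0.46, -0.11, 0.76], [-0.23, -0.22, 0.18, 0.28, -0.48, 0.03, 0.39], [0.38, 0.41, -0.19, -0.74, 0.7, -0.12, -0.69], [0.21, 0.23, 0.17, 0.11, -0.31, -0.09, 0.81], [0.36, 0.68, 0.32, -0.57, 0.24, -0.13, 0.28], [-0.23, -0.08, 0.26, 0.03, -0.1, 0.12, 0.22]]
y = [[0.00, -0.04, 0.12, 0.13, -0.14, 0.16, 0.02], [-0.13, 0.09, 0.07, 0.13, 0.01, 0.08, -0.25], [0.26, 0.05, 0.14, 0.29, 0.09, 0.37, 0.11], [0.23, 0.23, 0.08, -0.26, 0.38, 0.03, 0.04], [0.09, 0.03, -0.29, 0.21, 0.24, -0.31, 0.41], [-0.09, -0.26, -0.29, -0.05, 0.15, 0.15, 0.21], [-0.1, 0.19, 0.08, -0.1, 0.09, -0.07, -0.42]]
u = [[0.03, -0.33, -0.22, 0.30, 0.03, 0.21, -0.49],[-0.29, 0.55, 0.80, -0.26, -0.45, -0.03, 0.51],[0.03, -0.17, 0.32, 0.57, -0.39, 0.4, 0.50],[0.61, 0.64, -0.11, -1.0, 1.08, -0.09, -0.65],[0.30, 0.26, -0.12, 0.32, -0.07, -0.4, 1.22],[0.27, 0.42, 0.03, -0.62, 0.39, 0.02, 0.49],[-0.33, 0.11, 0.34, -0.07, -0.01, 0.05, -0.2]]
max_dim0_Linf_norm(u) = 1.22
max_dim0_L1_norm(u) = 4.06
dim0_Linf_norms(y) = [0.26, 0.26, 0.29, 0.29, 0.38, 0.37, 0.42]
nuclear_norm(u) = 6.25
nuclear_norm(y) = 2.94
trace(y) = -0.06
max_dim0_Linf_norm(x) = 0.81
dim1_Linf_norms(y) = [0.16, 0.25, 0.37, 0.38, 0.41, 0.29, 0.42]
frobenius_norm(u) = 3.12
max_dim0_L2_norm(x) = 1.5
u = y + x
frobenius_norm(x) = 2.64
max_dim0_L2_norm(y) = 0.68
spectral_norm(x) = 1.98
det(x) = -0.00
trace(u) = -0.35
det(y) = -0.00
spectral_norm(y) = 0.85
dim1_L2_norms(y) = [0.28, 0.34, 0.58, 0.57, 0.68, 0.5, 0.5]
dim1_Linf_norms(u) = [0.49, 0.8, 0.57, 1.08, 1.22, 0.62, 0.34]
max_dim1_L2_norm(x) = 1.37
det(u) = 0.01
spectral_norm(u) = 2.20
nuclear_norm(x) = 4.53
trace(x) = -0.29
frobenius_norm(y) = 1.35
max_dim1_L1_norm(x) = 3.23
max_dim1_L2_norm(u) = 1.84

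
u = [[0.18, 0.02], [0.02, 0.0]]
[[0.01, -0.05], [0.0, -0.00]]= u @[[0.04,-0.22],[0.13,-0.76]]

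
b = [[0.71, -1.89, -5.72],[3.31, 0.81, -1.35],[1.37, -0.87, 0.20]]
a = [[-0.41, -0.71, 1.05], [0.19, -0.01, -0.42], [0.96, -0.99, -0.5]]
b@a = [[-6.14,  5.18,  4.40], [-2.5,  -1.02,  3.81], [-0.54,  -1.16,  1.7]]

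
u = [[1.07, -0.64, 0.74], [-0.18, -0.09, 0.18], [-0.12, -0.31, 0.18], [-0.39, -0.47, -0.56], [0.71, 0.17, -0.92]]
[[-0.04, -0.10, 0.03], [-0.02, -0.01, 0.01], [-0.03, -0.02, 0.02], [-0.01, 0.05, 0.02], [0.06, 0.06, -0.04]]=u @ [[0.02, -0.03, -0.02], [0.05, 0.02, -0.05], [-0.04, -0.08, 0.02]]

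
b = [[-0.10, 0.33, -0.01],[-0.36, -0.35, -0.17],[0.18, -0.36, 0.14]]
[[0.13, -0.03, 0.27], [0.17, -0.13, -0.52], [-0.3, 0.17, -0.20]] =b @ [[-0.27, -0.09, 0.26], [0.29, -0.09, 0.91], [-1.05, 1.12, 0.61]]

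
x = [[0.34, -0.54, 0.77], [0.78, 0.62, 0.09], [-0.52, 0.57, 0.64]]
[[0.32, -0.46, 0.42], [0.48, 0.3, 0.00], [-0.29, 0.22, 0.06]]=x @ [[0.64, -0.04, 0.11],[-0.04, 0.56, -0.19],[0.11, -0.19, 0.36]]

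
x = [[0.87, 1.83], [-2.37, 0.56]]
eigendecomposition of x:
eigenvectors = [[(-0.05-0.66j), -0.05+0.66j], [(0.75+0j), (0.75-0j)]]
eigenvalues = [(0.72+2.08j), (0.72-2.08j)]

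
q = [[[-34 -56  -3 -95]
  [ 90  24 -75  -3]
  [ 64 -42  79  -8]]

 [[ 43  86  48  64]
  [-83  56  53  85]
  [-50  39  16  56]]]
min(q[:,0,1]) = -56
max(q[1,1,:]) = 85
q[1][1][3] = 85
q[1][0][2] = 48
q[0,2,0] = 64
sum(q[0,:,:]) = -59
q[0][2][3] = -8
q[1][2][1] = 39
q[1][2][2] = 16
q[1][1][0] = -83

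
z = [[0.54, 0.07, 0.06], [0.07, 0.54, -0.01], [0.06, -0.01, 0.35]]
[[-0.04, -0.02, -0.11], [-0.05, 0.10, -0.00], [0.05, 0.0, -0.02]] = z @ [[-0.07,-0.06,-0.21], [-0.08,0.19,0.02], [0.14,0.03,-0.03]]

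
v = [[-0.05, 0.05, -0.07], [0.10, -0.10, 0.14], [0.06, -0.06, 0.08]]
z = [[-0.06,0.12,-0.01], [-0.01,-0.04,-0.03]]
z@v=[[0.01, -0.01, 0.02], [-0.01, 0.01, -0.01]]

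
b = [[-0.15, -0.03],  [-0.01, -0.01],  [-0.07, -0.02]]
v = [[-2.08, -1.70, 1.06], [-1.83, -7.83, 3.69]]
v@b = [[0.25, 0.06], [0.09, 0.06]]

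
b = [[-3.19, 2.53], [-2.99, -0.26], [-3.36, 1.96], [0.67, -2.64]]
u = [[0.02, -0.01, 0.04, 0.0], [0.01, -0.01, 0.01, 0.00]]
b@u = [[-0.04,0.01,-0.1,0.0], [-0.06,0.03,-0.12,0.0], [-0.05,0.01,-0.11,0.0], [-0.01,0.02,0.00,0.00]]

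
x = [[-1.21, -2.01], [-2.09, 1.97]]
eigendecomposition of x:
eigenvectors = [[-0.89, 0.43], [-0.45, -0.90]]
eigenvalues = [-2.21, 2.97]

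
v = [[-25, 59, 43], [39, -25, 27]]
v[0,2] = 43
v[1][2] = 27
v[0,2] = 43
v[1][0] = 39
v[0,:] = [-25, 59, 43]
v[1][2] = 27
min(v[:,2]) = 27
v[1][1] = -25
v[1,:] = [39, -25, 27]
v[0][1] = 59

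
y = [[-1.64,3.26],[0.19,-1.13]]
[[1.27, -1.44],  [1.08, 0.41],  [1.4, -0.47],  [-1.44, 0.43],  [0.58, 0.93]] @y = [[-2.36, 5.77], [-1.69, 3.06], [-2.39, 5.10], [2.44, -5.18], [-0.77, 0.84]]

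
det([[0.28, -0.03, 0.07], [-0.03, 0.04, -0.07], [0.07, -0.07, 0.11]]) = -0.000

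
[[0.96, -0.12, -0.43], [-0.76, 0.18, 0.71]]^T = [[0.96,-0.76], [-0.12,0.18], [-0.43,0.71]]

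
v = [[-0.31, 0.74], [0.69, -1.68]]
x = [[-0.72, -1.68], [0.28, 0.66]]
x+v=[[-1.03,-0.94], [0.97,-1.02]]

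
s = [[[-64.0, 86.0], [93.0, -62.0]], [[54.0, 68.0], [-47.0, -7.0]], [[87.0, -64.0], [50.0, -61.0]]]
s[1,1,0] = -47.0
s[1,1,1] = -7.0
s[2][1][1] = -61.0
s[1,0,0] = 54.0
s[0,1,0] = 93.0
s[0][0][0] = -64.0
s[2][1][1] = -61.0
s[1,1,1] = -7.0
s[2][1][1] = -61.0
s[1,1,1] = -7.0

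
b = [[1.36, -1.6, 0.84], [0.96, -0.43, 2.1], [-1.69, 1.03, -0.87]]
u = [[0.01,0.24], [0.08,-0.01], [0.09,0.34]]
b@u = [[-0.04, 0.63], [0.16, 0.95], [-0.01, -0.71]]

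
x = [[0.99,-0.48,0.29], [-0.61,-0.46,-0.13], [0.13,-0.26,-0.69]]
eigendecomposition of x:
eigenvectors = [[-0.93, 0.28, -0.10], [0.35, 0.42, 0.21], [-0.11, -0.86, 0.97]]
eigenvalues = [1.21, -0.6, -0.76]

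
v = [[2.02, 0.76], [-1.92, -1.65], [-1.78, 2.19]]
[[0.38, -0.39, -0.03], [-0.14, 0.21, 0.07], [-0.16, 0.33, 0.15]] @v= [[1.57, 0.87], [-0.81, -0.30], [-1.22, -0.34]]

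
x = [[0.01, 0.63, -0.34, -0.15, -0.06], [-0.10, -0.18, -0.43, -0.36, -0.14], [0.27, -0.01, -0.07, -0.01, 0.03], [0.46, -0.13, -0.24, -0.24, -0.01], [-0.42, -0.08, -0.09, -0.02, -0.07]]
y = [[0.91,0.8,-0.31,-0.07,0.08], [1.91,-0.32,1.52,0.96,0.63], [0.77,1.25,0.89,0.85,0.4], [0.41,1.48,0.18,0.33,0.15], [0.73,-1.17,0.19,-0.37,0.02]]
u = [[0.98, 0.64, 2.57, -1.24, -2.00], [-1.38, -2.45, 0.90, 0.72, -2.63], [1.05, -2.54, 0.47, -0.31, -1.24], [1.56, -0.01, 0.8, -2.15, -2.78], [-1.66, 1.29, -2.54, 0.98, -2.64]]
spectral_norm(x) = 0.81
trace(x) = -0.55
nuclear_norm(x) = 2.19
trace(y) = 1.83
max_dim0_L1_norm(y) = 5.02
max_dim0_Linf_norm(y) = 1.91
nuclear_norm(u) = 16.67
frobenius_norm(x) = 1.24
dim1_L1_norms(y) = [2.17, 5.34, 4.16, 2.55, 2.48]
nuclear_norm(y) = 6.86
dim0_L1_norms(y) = [4.73, 5.02, 3.09, 2.58, 1.28]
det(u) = 95.32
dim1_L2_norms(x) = [0.73, 0.61, 0.28, 0.59, 0.44]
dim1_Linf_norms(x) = [0.63, 0.43, 0.27, 0.46, 0.42]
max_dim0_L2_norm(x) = 0.69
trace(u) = -5.79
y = u @ x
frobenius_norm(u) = 8.56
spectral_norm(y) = 3.26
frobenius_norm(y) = 4.17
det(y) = 0.01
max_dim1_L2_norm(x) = 0.73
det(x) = 0.00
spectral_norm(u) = 5.75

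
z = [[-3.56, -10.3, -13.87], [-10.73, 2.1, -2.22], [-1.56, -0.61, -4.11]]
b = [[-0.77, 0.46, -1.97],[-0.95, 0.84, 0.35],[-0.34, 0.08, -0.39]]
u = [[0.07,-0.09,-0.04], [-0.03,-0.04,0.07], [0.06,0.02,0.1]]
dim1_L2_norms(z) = [17.64, 11.16, 4.44]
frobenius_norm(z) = 21.34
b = z @ u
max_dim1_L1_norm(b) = 3.2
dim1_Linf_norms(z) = [13.87, 10.73, 4.11]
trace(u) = 0.13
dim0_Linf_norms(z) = [10.73, 10.3, 13.87]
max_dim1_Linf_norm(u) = 0.1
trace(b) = -0.32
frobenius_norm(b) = 2.59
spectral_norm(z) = 18.41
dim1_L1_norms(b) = [3.2, 2.14, 0.81]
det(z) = 317.89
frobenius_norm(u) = 0.19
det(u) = -0.00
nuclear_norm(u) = 0.32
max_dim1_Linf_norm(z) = 13.87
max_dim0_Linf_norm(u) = 0.1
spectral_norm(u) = 0.13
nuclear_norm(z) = 30.69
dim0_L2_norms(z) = [11.41, 10.53, 14.64]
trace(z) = -5.57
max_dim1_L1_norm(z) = 27.73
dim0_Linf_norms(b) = [0.95, 0.84, 1.97]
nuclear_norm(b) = 3.66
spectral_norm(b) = 2.24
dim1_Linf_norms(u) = [0.09, 0.07, 0.1]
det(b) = -0.36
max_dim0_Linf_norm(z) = 13.87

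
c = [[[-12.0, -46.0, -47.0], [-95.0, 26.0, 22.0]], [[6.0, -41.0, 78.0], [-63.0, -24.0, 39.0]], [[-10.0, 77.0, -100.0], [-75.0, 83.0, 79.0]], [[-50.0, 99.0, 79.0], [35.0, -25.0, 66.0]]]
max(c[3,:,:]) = 99.0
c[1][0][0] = 6.0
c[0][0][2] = -47.0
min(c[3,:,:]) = -50.0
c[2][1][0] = -75.0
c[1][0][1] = -41.0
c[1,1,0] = -63.0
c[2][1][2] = 79.0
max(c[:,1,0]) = 35.0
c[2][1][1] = 83.0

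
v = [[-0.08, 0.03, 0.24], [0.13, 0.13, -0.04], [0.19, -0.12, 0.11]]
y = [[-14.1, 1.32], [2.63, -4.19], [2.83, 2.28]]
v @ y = [[1.89, 0.32], [-1.6, -0.46], [-2.68, 1.00]]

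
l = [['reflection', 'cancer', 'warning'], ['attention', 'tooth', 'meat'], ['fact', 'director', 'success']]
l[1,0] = 'attention'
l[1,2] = 'meat'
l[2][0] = 'fact'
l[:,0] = ['reflection', 'attention', 'fact']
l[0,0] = 'reflection'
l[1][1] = 'tooth'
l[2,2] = 'success'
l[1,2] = 'meat'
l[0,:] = ['reflection', 'cancer', 'warning']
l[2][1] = 'director'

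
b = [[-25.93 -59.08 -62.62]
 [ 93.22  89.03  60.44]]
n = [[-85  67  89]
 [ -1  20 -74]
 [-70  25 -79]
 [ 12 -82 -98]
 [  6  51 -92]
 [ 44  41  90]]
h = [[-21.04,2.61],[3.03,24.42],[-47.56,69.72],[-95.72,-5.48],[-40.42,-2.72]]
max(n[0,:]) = 89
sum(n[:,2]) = -164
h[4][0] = -40.42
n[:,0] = [-85, -1, -70, 12, 6, 44]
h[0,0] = -21.04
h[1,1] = 24.42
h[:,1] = [2.61, 24.42, 69.72, -5.48, -2.72]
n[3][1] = -82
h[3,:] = [-95.72, -5.48]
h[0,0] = -21.04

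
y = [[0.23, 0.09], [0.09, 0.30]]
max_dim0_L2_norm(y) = 0.31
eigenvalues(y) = [0.17, 0.36]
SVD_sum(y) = [[0.12, 0.17], [0.17, 0.25]] + [[0.11, -0.08], [-0.08, 0.05]]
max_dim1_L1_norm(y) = 0.39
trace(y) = 0.53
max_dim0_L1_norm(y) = 0.39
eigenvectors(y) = [[-0.83,-0.56], [0.56,-0.83]]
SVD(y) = [[-0.56, -0.83], [-0.83, 0.56]] @ diag([0.36156603957913985, 0.16843396042086012]) @ [[-0.56, -0.83], [-0.83, 0.56]]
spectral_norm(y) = 0.36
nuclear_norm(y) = 0.53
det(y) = 0.06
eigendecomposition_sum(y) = [[0.11, -0.08], [-0.08, 0.05]] + [[0.12, 0.17], [0.17, 0.25]]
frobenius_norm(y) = 0.40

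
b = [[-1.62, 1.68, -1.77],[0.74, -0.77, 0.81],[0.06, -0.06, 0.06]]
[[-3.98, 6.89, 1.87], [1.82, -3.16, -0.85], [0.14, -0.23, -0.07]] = b@[[0.39, 2.41, -1.22],[-1.17, 3.14, -1.21],[0.78, -3.12, -1.09]]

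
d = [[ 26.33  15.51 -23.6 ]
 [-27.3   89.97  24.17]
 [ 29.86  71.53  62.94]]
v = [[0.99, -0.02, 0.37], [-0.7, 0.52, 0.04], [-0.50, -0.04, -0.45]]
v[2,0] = -0.499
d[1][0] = -27.3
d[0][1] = 15.51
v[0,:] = [0.994, -0.016, 0.366]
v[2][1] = -0.041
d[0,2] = -23.6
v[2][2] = -0.453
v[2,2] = -0.453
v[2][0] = -0.499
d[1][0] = -27.3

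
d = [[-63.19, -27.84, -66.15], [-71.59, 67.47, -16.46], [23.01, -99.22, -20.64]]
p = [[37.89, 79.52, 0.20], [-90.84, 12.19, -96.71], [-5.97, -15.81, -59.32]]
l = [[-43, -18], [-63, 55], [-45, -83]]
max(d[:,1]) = 67.47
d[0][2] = -66.15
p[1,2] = -96.71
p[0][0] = 37.89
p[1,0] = -90.84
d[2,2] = -20.64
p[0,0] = 37.89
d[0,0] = -63.19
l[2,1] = -83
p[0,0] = 37.89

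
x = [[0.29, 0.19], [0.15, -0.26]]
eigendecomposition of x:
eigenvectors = [[0.97,-0.3], [0.24,0.95]]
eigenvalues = [0.34, -0.31]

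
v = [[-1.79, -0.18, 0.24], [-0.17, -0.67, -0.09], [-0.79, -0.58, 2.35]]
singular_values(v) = [2.75, 1.51, 0.66]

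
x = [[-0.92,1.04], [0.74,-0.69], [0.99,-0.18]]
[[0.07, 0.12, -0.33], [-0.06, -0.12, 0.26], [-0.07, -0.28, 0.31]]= x @ [[-0.07, -0.31, 0.30], [0.01, -0.16, -0.05]]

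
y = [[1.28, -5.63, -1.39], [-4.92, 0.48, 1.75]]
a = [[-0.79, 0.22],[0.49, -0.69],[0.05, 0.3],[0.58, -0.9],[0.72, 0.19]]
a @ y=[[-2.09, 4.55, 1.48], [4.02, -3.09, -1.89], [-1.41, -0.14, 0.46], [5.17, -3.70, -2.38], [-0.01, -3.96, -0.67]]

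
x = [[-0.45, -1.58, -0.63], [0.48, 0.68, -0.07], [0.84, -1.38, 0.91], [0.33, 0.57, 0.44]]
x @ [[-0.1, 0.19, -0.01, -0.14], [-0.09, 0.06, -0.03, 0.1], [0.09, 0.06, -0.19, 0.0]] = [[0.13,-0.22,0.17,-0.1], [-0.12,0.13,-0.01,0.00], [0.12,0.13,-0.14,-0.26], [-0.04,0.12,-0.10,0.01]]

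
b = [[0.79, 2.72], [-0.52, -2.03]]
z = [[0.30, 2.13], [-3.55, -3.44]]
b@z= [[-9.42, -7.67], [7.05, 5.88]]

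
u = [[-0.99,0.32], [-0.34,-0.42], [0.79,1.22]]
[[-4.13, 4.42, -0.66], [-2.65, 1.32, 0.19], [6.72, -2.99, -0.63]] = u @ [[4.92, -4.35, 0.41], [2.32, 0.37, -0.78]]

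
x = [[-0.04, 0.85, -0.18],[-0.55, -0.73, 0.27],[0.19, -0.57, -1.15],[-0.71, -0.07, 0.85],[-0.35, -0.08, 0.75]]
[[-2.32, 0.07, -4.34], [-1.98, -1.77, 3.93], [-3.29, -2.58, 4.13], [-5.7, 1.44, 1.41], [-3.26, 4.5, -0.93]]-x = [[-2.28, -0.78, -4.16], [-1.43, -1.04, 3.66], [-3.48, -2.01, 5.28], [-4.99, 1.51, 0.56], [-2.91, 4.58, -1.68]]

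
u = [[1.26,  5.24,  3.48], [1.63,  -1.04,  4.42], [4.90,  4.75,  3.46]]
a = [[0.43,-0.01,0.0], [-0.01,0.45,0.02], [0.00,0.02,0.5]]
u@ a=[[0.49, 2.42, 1.84], [0.71, -0.4, 2.19], [2.06, 2.16, 1.82]]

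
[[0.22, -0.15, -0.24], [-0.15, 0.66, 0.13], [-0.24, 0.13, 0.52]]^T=[[0.22,-0.15,-0.24], [-0.15,0.66,0.13], [-0.24,0.13,0.52]]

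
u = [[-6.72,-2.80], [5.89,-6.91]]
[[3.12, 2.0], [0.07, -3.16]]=u @ [[-0.34, -0.36], [-0.3, 0.15]]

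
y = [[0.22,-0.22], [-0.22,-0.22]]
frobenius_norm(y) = 0.44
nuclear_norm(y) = 0.62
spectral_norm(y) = 0.31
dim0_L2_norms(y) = [0.31, 0.31]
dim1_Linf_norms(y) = [0.22, 0.22]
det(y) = -0.10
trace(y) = 0.00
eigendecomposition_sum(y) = [[0.27, -0.11], [-0.11, 0.05]] + [[-0.05, -0.11],[-0.11, -0.27]]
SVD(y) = [[-0.71, 0.71],  [0.71, 0.71]] @ diag([0.3111269837220809, 0.3111269837220809]) @ [[-1.00, -0.00],[-0.00, -1.0]]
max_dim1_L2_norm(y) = 0.31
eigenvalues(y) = [0.31, -0.31]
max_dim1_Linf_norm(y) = 0.22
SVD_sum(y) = [[0.22, 0.00], [-0.22, 0.0]] + [[0.0,-0.22], [0.00,-0.22]]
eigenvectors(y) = [[0.92, 0.38], [-0.38, 0.92]]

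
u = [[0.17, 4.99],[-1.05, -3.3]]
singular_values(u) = [6.03, 0.78]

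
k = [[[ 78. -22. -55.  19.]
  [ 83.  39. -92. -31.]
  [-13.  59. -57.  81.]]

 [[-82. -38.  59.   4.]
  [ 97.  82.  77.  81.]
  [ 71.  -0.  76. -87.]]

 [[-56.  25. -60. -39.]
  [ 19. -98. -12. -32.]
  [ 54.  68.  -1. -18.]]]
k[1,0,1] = -38.0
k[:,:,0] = [[78.0, 83.0, -13.0], [-82.0, 97.0, 71.0], [-56.0, 19.0, 54.0]]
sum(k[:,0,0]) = -60.0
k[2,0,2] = -60.0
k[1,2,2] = 76.0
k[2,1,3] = -32.0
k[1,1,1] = 82.0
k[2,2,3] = -18.0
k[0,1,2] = -92.0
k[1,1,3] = 81.0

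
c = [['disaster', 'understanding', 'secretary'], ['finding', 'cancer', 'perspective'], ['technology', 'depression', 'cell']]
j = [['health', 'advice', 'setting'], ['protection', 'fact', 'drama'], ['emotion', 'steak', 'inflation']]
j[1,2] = 'drama'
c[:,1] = ['understanding', 'cancer', 'depression']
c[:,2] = ['secretary', 'perspective', 'cell']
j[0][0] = 'health'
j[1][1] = 'fact'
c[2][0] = 'technology'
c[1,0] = 'finding'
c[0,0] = 'disaster'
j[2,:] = ['emotion', 'steak', 'inflation']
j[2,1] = 'steak'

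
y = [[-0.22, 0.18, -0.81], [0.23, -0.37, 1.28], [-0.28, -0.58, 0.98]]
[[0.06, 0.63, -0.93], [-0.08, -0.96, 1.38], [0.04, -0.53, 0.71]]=y @ [[-0.51, -1.45, 0.56],  [0.44, 1.55, 0.31],  [0.16, -0.04, 1.07]]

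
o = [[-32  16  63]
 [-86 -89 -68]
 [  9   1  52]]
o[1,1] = -89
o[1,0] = -86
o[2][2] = 52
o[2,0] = 9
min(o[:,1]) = -89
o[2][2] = 52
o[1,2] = -68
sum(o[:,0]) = -109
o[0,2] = 63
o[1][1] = -89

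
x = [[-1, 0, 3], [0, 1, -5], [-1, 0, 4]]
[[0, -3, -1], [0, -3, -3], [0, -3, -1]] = x @ [[0, 3, 1], [0, -3, -3], [0, 0, 0]]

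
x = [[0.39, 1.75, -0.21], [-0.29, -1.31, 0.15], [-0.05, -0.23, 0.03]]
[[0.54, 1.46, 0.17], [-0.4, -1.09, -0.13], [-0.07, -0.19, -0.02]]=x@[[0.76, 0.16, 0.17], [0.16, 0.81, 0.1], [0.17, 0.10, 0.33]]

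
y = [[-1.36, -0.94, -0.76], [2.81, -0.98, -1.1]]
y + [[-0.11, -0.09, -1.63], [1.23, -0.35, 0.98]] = [[-1.47,  -1.03,  -2.39], [4.04,  -1.33,  -0.12]]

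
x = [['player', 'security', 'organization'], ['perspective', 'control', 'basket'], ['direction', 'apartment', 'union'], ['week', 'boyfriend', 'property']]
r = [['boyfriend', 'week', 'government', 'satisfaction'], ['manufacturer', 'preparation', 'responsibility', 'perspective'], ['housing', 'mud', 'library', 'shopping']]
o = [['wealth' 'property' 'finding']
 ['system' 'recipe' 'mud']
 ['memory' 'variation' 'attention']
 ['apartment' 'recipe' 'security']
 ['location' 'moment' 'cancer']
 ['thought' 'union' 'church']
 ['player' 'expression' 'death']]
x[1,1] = 'control'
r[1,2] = 'responsibility'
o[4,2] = 'cancer'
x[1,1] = 'control'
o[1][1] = 'recipe'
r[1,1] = 'preparation'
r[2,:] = ['housing', 'mud', 'library', 'shopping']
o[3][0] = 'apartment'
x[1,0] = 'perspective'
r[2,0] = 'housing'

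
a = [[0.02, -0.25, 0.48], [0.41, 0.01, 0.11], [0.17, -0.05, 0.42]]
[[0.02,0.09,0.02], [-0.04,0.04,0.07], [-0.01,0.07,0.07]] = a @ [[-0.09, 0.06, 0.15], [-0.09, -0.10, 0.13], [-0.00, 0.13, 0.11]]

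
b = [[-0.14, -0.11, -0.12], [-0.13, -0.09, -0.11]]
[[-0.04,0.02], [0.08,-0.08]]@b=[[0.0, 0.00, 0.0], [-0.0, -0.00, -0.00]]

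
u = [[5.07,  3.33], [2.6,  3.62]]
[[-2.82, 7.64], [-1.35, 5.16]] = u @ [[-0.59, 1.08], [0.05, 0.65]]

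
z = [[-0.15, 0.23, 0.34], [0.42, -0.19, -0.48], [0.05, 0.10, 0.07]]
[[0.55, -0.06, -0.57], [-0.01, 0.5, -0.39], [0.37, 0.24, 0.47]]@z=[[-0.14, 0.08, 0.18], [0.19, -0.14, -0.27], [0.07, 0.09, 0.04]]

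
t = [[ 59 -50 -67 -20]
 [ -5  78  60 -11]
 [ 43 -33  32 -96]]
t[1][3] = -11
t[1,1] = 78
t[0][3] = -20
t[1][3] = -11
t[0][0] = 59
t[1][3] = -11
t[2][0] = 43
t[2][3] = -96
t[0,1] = -50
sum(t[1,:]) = 122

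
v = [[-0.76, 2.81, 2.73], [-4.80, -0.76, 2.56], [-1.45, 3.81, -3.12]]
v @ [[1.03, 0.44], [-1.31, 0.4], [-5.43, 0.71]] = [[-19.29, 2.73], [-17.85, -0.6], [10.46, -1.33]]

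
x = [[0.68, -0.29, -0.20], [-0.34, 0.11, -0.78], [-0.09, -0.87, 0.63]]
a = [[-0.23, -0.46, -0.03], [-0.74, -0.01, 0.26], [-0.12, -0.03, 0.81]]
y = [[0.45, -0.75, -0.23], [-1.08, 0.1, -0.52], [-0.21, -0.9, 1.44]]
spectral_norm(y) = 1.79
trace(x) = 1.42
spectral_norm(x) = 1.25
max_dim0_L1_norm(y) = 2.19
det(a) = -0.26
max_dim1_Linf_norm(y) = 1.44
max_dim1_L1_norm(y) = 2.55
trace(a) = 0.57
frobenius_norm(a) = 1.25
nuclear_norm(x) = 2.60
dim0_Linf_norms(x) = [0.68, 0.87, 0.78]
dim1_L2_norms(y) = [0.9, 1.2, 1.71]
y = a + x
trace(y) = 1.99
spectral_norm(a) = 0.98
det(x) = -0.56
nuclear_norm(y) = 3.74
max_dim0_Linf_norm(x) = 0.87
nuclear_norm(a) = 2.04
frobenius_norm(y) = 2.28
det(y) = -1.62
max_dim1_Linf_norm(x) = 0.87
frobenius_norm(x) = 1.58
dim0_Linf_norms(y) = [1.08, 0.9, 1.44]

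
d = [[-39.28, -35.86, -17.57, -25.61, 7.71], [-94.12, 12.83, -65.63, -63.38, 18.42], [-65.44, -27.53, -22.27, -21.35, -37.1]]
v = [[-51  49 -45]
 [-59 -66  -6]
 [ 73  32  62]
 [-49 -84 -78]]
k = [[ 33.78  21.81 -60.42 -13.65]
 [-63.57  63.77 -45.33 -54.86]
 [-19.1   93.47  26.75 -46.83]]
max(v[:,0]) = 73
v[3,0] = -49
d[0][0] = -39.28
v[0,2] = -45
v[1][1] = -66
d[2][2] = -22.27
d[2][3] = -21.35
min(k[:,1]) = 21.81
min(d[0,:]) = -39.28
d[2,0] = -65.44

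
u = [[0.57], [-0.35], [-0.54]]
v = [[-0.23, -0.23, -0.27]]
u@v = [[-0.13, -0.13, -0.15], [0.08, 0.08, 0.09], [0.12, 0.12, 0.15]]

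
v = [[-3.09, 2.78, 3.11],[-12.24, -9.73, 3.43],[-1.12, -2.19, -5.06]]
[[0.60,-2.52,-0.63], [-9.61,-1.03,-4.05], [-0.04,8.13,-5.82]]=v @ [[0.12, -0.56, 0.96], [0.72, 0.25, -0.4], [-0.33, -1.59, 1.11]]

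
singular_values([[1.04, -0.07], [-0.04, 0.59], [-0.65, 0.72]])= [1.35, 0.74]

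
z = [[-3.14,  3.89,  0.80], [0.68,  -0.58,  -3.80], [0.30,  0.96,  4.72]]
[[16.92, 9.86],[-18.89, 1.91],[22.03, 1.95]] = z @[[-1.69, 2.75], [2.09, 4.91], [4.35, -0.76]]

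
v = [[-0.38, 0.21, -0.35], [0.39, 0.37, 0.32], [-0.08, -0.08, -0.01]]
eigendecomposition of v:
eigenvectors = [[0.9,-0.33,-0.63], [-0.43,-0.92,-0.01], [0.08,0.23,0.78]]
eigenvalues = [-0.51, 0.43, 0.06]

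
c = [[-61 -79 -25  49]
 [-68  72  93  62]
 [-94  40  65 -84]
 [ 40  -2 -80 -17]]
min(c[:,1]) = -79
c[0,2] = -25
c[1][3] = 62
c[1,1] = 72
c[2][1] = 40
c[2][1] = 40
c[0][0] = -61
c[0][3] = 49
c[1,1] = 72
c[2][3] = -84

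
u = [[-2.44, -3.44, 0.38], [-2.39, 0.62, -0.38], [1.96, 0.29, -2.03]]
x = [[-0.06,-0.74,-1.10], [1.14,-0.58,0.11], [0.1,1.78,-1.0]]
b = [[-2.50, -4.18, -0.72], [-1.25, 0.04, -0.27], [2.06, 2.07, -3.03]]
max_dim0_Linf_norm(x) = 1.78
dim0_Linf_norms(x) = [1.14, 1.78, 1.1]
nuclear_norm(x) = 4.58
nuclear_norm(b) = 9.87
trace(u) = -3.85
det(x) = -3.17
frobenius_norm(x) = 2.75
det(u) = 21.33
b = u + x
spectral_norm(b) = 5.78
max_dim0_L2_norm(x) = 2.01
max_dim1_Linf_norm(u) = 3.44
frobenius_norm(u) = 5.68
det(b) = 18.98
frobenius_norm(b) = 6.60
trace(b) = -5.49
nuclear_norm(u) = 9.06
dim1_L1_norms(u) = [6.26, 3.39, 4.28]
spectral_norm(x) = 2.14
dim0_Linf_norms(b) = [2.5, 4.18, 3.03]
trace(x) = -1.64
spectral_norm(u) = 4.76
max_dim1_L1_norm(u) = 6.26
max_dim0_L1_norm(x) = 3.1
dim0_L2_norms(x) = [1.15, 2.01, 1.49]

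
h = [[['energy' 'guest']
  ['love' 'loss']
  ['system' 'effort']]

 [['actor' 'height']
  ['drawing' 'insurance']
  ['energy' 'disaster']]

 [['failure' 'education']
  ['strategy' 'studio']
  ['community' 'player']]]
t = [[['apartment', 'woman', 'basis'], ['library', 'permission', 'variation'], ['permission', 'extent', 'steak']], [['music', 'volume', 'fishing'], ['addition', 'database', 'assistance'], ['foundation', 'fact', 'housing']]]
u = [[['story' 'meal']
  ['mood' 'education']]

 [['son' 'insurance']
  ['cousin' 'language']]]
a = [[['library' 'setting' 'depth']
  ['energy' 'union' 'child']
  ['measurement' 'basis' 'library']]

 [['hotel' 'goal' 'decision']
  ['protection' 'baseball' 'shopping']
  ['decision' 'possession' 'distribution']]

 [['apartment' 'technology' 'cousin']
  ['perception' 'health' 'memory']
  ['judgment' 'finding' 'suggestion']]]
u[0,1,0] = 'mood'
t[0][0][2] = 'basis'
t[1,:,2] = ['fishing', 'assistance', 'housing']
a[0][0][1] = 'setting'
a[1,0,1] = 'goal'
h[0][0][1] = 'guest'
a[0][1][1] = 'union'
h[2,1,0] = 'strategy'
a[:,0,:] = [['library', 'setting', 'depth'], ['hotel', 'goal', 'decision'], ['apartment', 'technology', 'cousin']]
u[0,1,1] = 'education'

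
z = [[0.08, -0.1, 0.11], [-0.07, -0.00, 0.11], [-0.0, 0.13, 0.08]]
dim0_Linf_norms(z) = [0.08, 0.13, 0.11]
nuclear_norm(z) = 0.44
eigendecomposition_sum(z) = [[(-0.02+0j), (-0.06+0j), 0.04-0.00j],  [-0.02+0.00j, (-0.07+0j), (0.05-0j)],  [0.02-0.00j, (0.05-0j), (-0.03+0j)]] + [[(0.05+0.06j), (-0.02-0.08j), (0.03-0.04j)], [(-0.02+0.04j), 0.04-0.03j, 0.03+0.01j], [(-0.01+0.08j), 0.04-0.07j, (0.06-0.01j)]] + [[(0.05-0.06j), -0.02+0.08j, (0.03+0.04j)], [(-0.02-0.04j), 0.04+0.03j, (0.03-0.01j)], [(-0.01-0.08j), (0.04+0.07j), (0.06+0.01j)]]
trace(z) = 0.16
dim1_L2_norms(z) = [0.17, 0.13, 0.15]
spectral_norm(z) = 0.18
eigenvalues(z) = [(-0.13+0j), (0.14+0.03j), (0.14-0.03j)]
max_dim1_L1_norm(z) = 0.29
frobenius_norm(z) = 0.26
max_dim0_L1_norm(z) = 0.3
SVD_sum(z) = [[0.04,-0.1,0.13], [0.02,-0.04,0.05], [-0.00,0.01,-0.01]] + [[0.01,-0.02,-0.01], [-0.02,0.06,0.06], [-0.04,0.10,0.09]] + [[0.03,0.01,-0.0], [-0.06,-0.03,0.0], [0.04,0.02,-0.00]]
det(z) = -0.00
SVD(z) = [[0.93, 0.14, -0.35],[0.37, -0.52, 0.77],[-0.08, -0.84, -0.53]] @ diag([0.1773288412803608, 0.17162327652017245, 0.08888156730529127]) @ [[0.27, -0.58, 0.77], [0.28, -0.72, -0.64], [-0.92, -0.39, 0.03]]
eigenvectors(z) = [[0.57+0.00j, -0.45+0.45j, -0.45-0.45j], [0.70+0.00j, -0.33-0.15j, -0.33+0.15j], [(-0.44+0j), (-0.68+0j), (-0.68-0j)]]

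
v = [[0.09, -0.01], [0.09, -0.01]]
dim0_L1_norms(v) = [0.18, 0.02]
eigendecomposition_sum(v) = [[0.09, -0.01], [0.09, -0.01]] + [[-0.0, 0.00], [-0.0, 0.0]]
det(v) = -0.00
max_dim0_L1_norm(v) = 0.18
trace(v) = 0.08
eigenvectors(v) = [[0.71, 0.11], [0.71, 0.99]]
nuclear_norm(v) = 0.13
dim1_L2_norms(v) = [0.09, 0.09]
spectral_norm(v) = 0.13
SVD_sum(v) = [[0.09, -0.01],[0.09, -0.01]] + [[0.00, 0.0], [-0.0, -0.00]]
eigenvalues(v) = [0.08, 0.0]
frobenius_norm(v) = 0.13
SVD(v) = [[-0.71,-0.71], [-0.71,0.71]] @ diag([0.12806248474865697, 3.817443363018823e-19]) @ [[-0.99, 0.11], [-0.11, -0.99]]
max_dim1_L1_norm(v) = 0.1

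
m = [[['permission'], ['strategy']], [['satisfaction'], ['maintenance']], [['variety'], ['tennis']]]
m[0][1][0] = 'strategy'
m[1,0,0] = 'satisfaction'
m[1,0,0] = 'satisfaction'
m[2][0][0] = 'variety'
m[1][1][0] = 'maintenance'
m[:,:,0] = [['permission', 'strategy'], ['satisfaction', 'maintenance'], ['variety', 'tennis']]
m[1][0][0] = 'satisfaction'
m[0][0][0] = 'permission'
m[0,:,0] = ['permission', 'strategy']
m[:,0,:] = [['permission'], ['satisfaction'], ['variety']]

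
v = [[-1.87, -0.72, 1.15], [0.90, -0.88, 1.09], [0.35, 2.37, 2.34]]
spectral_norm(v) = 3.36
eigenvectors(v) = [[(-0.77+0j), -0.77-0.00j, (0.17+0j)], [(0.16+0.53j), (0.16-0.53j), 0.29+0.00j], [(0.04-0.3j), (0.04+0.3j), (0.94+0j)]]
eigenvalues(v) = [(-1.78+0.94j), (-1.78-0.94j), (3.14+0j)]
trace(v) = -0.41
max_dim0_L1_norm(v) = 4.58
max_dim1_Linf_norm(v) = 2.37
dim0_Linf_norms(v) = [1.87, 2.37, 2.34]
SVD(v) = [[0.06, -1.00, 0.07], [0.09, -0.06, -0.99], [0.99, 0.06, 0.09]] @ diag([3.362541256659713, 2.3084529488578247, 1.6400186828725252]) @ [[0.1, 0.66, 0.74],[0.79, 0.40, -0.46],[-0.60, 0.63, -0.49]]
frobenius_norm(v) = 4.40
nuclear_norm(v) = 7.31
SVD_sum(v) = [[0.02, 0.13, 0.14], [0.03, 0.21, 0.23], [0.32, 2.22, 2.48]] + [[-1.82, -0.92, 1.06], [-0.11, -0.06, 0.06], [0.12, 0.06, -0.07]] + [[-0.06, 0.07, -0.05],  [0.98, -1.03, 0.8],  [-0.09, 0.09, -0.07]]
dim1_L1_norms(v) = [3.74, 2.87, 5.06]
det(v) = 12.73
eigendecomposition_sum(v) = [[(-0.98+0.25j), -0.49-1.11j, 0.33+0.30j], [0.38+0.62j, -0.67+0.58j, 0.14-0.30j], [-0.05-0.39j, (0.46-0.13j), -0.13+0.11j]] + [[-0.98-0.25j, -0.49+1.11j, 0.33-0.30j], [0.38-0.62j, (-0.67-0.58j), (0.14+0.3j)], [-0.05+0.39j, 0.46+0.13j, (-0.13-0.11j)]] + [[0.08+0.00j, (0.27-0j), 0.48-0.00j],[0.14+0.00j, 0.45-0.00j, (0.81-0j)],[0.44+0.00j, (1.46-0j), (2.61-0j)]]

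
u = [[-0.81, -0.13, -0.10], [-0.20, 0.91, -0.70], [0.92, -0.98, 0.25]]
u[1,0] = -0.204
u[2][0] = 0.915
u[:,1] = [-0.131, 0.913, -0.981]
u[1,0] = -0.204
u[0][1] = -0.131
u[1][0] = -0.204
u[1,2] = -0.702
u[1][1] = 0.913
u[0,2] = -0.097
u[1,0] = -0.204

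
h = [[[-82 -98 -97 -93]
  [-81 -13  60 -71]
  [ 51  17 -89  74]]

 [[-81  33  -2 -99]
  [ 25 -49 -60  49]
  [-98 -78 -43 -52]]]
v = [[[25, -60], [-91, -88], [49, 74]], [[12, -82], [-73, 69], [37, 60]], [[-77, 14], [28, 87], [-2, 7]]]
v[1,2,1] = 60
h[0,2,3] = 74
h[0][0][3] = -93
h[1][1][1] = -49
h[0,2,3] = 74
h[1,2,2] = -43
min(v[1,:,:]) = -82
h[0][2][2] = -89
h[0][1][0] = -81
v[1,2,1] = 60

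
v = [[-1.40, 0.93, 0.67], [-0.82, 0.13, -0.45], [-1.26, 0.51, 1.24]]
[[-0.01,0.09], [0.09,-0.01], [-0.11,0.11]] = v@[[-0.03, -0.02], [0.05, 0.02], [-0.14, 0.06]]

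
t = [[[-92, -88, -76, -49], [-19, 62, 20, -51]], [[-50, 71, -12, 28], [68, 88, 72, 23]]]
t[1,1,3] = 23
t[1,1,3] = 23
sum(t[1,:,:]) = 288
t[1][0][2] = -12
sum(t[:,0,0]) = -142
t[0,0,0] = -92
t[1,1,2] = 72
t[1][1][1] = 88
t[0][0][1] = -88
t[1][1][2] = 72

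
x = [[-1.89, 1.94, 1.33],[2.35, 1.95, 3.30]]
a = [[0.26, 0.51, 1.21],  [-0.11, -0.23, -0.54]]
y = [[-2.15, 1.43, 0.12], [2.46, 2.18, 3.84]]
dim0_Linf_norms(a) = [0.26, 0.51, 1.21]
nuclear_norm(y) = 7.62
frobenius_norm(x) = 5.41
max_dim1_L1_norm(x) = 7.6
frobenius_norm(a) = 1.47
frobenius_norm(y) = 5.68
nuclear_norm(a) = 1.47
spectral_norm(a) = 1.47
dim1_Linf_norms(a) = [1.21, 0.54]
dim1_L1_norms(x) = [5.16, 7.6]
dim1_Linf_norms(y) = [2.15, 3.84]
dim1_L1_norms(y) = [3.7, 8.48]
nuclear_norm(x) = 7.44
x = a + y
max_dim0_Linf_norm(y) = 3.84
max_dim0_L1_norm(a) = 1.75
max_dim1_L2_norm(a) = 1.34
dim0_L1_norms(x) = [4.24, 3.89, 4.63]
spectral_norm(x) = 4.62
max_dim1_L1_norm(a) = 1.98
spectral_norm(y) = 5.07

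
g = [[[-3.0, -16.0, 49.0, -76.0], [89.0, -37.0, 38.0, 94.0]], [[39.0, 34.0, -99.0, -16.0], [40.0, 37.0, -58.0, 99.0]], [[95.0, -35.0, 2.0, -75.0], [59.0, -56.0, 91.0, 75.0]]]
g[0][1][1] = -37.0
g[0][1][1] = -37.0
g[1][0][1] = 34.0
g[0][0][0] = -3.0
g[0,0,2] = 49.0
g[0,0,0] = -3.0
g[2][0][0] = 95.0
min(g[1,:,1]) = 34.0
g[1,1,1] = 37.0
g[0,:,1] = [-16.0, -37.0]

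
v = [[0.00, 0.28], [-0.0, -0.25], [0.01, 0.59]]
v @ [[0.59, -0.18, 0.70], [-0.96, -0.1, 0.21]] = [[-0.27, -0.03, 0.06], [0.24, 0.02, -0.05], [-0.56, -0.06, 0.13]]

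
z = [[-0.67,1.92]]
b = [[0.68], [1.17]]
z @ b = [[1.79]]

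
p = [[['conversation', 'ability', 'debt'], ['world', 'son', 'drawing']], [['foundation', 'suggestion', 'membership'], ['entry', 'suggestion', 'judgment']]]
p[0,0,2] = 'debt'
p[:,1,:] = [['world', 'son', 'drawing'], ['entry', 'suggestion', 'judgment']]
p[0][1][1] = 'son'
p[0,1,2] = 'drawing'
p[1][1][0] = 'entry'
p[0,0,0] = 'conversation'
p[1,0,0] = 'foundation'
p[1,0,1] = 'suggestion'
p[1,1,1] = 'suggestion'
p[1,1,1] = 'suggestion'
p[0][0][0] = 'conversation'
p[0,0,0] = 'conversation'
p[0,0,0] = 'conversation'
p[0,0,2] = 'debt'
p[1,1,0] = 'entry'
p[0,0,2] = 'debt'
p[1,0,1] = 'suggestion'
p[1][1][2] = 'judgment'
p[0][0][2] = 'debt'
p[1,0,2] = 'membership'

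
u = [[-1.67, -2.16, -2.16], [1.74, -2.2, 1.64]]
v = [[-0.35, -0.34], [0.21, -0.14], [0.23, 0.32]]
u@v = [[-0.37, 0.18], [-0.69, 0.24]]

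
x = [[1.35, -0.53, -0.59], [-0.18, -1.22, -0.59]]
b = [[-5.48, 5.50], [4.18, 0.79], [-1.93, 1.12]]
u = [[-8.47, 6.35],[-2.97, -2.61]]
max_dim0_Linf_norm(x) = 1.35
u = x @ b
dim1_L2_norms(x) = [1.57, 1.37]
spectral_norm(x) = 1.72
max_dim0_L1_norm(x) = 1.75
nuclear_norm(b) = 11.84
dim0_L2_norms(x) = [1.36, 1.33, 0.83]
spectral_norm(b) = 8.50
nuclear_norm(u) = 14.48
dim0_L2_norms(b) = [7.16, 5.67]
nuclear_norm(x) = 2.89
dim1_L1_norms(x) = [2.47, 1.99]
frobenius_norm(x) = 2.08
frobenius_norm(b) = 9.13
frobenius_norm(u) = 11.30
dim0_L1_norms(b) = [11.59, 7.41]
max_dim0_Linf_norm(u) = 8.47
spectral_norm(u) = 10.62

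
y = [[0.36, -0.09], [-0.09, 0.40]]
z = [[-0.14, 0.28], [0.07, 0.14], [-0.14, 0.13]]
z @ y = [[-0.08, 0.12],[0.01, 0.05],[-0.06, 0.06]]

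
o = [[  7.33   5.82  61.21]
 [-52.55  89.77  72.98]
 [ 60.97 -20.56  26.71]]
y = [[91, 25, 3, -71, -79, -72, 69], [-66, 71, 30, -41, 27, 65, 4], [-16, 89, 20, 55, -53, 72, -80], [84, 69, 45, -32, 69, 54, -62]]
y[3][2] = 45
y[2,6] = -80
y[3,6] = -62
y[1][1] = 71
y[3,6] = -62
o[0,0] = 7.33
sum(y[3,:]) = 227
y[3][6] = -62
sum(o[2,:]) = 67.12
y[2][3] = 55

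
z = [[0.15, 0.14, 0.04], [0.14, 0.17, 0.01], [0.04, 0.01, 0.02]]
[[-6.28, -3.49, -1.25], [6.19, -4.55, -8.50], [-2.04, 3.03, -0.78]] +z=[[-6.13, -3.35, -1.21], [6.33, -4.38, -8.49], [-2.00, 3.04, -0.76]]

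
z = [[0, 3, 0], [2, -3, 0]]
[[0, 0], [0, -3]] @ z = [[0, 0, 0], [-6, 9, 0]]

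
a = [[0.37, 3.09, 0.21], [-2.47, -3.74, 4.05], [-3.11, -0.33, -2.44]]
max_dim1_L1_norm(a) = 10.26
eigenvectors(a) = [[(-0.14-0.58j), (-0.14+0.58j), (0.44+0j)], [(0.65+0j), (0.65-0j), -0.77+0.00j], [(0.43+0.18j), 0.43-0.18j, (0.47+0j)]]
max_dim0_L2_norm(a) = 4.86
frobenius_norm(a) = 7.87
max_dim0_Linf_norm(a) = 4.05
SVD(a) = [[-0.35, -0.23, 0.91],[0.94, -0.09, 0.34],[0.0, 0.97, 0.25]] @ diag([6.390010605952096, 4.058109193096671, 2.157362795805111]) @ [[-0.38, -0.72, 0.58], [-0.71, -0.17, -0.68], [-0.59, 0.67, 0.44]]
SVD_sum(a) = [[0.86, 1.61, -1.30], [-2.29, -4.30, 3.48], [-0.00, -0.01, 0.01]] + [[0.67,0.17,0.65], [0.25,0.06,0.25], [-2.79,-0.69,-2.68]] + [[-1.16, 1.32, 0.87], [-0.43, 0.49, 0.32], [-0.32, 0.36, 0.24]]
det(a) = -55.94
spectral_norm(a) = 6.39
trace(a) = -5.81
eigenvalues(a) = [(-0.5+3.37j), (-0.5-3.37j), (-4.81+0j)]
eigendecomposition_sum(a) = [[0.50+1.58j, (0.95+0.57j), (1.09-0.55j)], [(-1.78+0.12j), -0.83+0.86j, (0.3+1.28j)], [(-1.22-0.42j), (-0.8+0.34j), (-0.16+0.94j)]] + [[(0.5-1.58j), 0.95-0.57j, (1.09+0.55j)], [-1.78-0.12j, (-0.83-0.86j), 0.30-1.28j], [-1.22+0.42j, -0.80-0.34j, (-0.16-0.94j)]] + [[(-0.62-0j),1.19-0.00j,(-1.97+0j)], [(1.08+0j),(-2.07+0j),3.45-0.00j], [(-0.66-0j),1.27-0.00j,-2.11+0.00j]]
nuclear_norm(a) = 12.61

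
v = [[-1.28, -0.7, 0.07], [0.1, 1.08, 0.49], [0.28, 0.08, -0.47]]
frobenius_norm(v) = 1.96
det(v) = 0.55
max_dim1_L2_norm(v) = 1.46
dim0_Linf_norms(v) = [1.28, 1.08, 0.49]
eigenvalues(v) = [-1.32, -0.4, 1.05]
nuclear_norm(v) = 2.99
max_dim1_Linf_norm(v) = 1.28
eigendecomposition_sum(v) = [[-1.21, -0.36, 0.31], [-0.03, -0.01, 0.01], [0.4, 0.12, -0.10]] + [[-0.04, -0.01, -0.13], [0.04, 0.01, 0.13], [-0.12, -0.04, -0.37]] + [[-0.03, -0.32, -0.11], [0.09, 1.08, 0.35], [-0.0, -0.00, -0.00]]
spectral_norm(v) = 1.65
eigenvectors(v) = [[0.95, -0.32, 0.29],[0.02, 0.32, -0.96],[-0.31, -0.89, 0.0]]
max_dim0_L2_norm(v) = 1.31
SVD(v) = [[-0.84, -0.44, 0.32], [0.53, -0.8, 0.29], [0.13, 0.41, 0.90]] @ diag([1.654480445967755, 1.0042263916623293, 0.3312458425387375]) @ [[0.7, 0.71, 0.08], [0.60, -0.52, -0.61], [-0.39, 0.48, -0.79]]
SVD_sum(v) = [[-0.98, -0.98, -0.12], [0.61, 0.62, 0.07], [0.15, 0.15, 0.02]] + [[-0.26, 0.23, 0.27],[-0.48, 0.42, 0.49],[0.25, -0.21, -0.25]] + [[-0.04,0.05,-0.08], [-0.04,0.05,-0.08], [-0.12,0.14,-0.23]]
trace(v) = -0.67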